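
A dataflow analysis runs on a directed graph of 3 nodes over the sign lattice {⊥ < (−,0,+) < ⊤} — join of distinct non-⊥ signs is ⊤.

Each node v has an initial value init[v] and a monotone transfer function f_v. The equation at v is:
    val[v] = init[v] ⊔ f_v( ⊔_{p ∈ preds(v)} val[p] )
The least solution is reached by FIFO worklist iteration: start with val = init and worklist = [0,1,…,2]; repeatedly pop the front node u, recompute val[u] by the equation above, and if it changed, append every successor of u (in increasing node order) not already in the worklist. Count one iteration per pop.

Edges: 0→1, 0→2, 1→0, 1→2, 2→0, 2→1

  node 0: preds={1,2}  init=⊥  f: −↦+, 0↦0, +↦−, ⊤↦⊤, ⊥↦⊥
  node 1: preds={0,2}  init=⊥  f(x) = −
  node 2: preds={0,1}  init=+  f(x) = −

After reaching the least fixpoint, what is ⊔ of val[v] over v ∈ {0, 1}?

Trace (6 dequeues):
  [1] u=0 | in + | out − | prev ⊥ | push {}
  [2] u=1 | in ⊤ | out − | prev ⊥ | push {0}
  [3] u=2 | in − | out ⊤ | prev + | push {1}
  [4] u=0 | in ⊤ | out ⊤ | prev − | push {2}
  [5] u=1 | in ⊤ | out − | ==
  [6] u=2 | in ⊤ | out ⊤ | ==

Converged values:
  [0] ⊤
  [1] −
  [2] ⊤

⊤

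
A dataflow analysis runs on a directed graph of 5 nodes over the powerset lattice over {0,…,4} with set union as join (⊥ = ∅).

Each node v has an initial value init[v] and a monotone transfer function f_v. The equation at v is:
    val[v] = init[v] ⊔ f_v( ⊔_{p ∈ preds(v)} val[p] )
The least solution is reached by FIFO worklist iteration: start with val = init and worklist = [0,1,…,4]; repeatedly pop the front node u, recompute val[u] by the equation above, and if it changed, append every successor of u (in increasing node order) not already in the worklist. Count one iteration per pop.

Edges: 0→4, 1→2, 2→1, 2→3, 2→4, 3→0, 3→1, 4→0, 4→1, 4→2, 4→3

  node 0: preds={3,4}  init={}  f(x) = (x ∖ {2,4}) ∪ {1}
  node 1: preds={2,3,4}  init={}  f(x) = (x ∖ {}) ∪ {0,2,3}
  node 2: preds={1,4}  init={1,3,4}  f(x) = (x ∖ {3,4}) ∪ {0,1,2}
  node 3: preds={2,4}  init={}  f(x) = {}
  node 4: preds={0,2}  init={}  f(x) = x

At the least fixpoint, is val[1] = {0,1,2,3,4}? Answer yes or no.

Iteration log — 10 steps:
  step 1. node 0  ⊔preds={}  new={1}  old={}  +wl: 
  step 2. node 1  ⊔preds={1,3,4}  new={0,1,2,3,4}  old={}  +wl: 
  step 3. node 2  ⊔preds={0,1,2,3,4}  new={0,1,2,3,4}  old={1,3,4}  +wl: 1
  step 4. node 3  ⊔preds={0,1,2,3,4}  new={}  stable
  step 5. node 4  ⊔preds={0,1,2,3,4}  new={0,1,2,3,4}  old={}  +wl: 0,2,3
  step 6. node 1  ⊔preds={0,1,2,3,4}  new={0,1,2,3,4}  stable
  step 7. node 0  ⊔preds={0,1,2,3,4}  new={0,1,3}  old={1}  +wl: 4
  step 8. node 2  ⊔preds={0,1,2,3,4}  new={0,1,2,3,4}  stable
  step 9. node 3  ⊔preds={0,1,2,3,4}  new={}  stable
  step 10. node 4  ⊔preds={0,1,2,3,4}  new={0,1,2,3,4}  stable

Least fixpoint reached:
  node 0: {0,1,3}
  node 1: {0,1,2,3,4}
  node 2: {0,1,2,3,4}
  node 3: {}
  node 4: {0,1,2,3,4}

yes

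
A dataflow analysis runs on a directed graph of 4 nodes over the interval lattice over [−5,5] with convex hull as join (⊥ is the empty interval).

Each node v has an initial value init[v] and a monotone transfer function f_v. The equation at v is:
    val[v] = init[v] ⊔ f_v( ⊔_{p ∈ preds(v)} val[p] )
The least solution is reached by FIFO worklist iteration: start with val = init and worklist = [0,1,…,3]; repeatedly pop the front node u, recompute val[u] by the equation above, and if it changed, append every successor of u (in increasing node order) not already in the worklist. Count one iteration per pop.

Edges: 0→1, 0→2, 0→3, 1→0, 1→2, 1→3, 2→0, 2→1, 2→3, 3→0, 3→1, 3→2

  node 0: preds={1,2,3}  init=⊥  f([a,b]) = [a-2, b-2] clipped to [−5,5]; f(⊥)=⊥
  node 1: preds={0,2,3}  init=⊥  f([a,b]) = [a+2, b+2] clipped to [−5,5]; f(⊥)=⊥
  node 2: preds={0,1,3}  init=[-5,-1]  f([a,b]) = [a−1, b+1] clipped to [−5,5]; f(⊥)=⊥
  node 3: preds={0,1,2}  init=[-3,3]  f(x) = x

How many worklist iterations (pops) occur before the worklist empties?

Iteration log — 8 steps:
  step 1. node 0  ⊔preds=[-5,3]  new=[-5,1]  old=⊥  +wl: 
  step 2. node 1  ⊔preds=[-5,3]  new=[-3,5]  old=⊥  +wl: 0
  step 3. node 2  ⊔preds=[-5,5]  new=[-5,5]  old=[-5,-1]  +wl: 1
  step 4. node 3  ⊔preds=[-5,5]  new=[-5,5]  old=[-3,3]  +wl: 2
  step 5. node 0  ⊔preds=[-5,5]  new=[-5,3]  old=[-5,1]  +wl: 3
  step 6. node 1  ⊔preds=[-5,5]  new=[-3,5]  stable
  step 7. node 2  ⊔preds=[-5,5]  new=[-5,5]  stable
  step 8. node 3  ⊔preds=[-5,5]  new=[-5,5]  stable

Least fixpoint reached:
  node 0: [-5,3]
  node 1: [-3,5]
  node 2: [-5,5]
  node 3: [-5,5]

8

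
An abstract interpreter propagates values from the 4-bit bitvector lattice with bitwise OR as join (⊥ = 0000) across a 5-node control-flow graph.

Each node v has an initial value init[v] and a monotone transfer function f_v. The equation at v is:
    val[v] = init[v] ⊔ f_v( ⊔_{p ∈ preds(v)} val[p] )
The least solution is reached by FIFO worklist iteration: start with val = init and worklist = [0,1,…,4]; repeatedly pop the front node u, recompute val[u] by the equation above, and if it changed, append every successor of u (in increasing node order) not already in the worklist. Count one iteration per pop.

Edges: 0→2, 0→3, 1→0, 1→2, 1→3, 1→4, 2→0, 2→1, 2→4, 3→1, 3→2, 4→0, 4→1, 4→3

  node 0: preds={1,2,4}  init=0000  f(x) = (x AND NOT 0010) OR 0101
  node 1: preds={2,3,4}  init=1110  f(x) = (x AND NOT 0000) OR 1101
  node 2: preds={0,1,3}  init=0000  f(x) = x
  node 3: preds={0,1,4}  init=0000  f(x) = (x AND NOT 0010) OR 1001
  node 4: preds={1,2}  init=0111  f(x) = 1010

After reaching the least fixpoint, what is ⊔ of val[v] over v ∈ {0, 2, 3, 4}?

1111

Trace (9 dequeues):
  [1] u=0 | in 1111 | out 1101 | prev 0000 | push {}
  [2] u=1 | in 0111 | out 1111 | prev 1110 | push {0}
  [3] u=2 | in 1111 | out 1111 | prev 0000 | push {1}
  [4] u=3 | in 1111 | out 1101 | prev 0000 | push {2}
  [5] u=4 | in 1111 | out 1111 | prev 0111 | push {3}
  [6] u=0 | in 1111 | out 1101 | ==
  [7] u=1 | in 1111 | out 1111 | ==
  [8] u=2 | in 1111 | out 1111 | ==
  [9] u=3 | in 1111 | out 1101 | ==

Converged values:
  [0] 1101
  [1] 1111
  [2] 1111
  [3] 1101
  [4] 1111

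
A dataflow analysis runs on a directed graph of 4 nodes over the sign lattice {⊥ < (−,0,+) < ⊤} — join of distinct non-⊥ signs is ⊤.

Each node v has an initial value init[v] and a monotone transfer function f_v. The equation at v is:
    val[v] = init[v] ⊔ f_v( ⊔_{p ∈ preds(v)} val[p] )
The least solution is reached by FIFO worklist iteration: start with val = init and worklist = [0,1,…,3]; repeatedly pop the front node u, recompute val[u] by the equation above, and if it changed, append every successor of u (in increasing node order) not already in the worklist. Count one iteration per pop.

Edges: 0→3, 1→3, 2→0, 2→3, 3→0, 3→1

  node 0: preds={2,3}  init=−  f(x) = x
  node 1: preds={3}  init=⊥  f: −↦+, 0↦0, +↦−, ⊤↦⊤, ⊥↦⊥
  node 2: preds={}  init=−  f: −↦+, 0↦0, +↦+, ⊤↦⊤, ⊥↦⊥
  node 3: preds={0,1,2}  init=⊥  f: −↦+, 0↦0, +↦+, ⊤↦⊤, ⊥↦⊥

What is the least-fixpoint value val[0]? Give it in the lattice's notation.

Trace (10 dequeues):
  [1] u=0 | in − | out − | ==
  [2] u=1 | in ⊥ | out ⊥ | ==
  [3] u=2 | in ⊥ | out − | ==
  [4] u=3 | in − | out + | prev ⊥ | push {0,1}
  [5] u=0 | in ⊤ | out ⊤ | prev − | push {3}
  [6] u=1 | in + | out − | prev ⊥ | push {}
  [7] u=3 | in ⊤ | out ⊤ | prev + | push {0,1}
  [8] u=0 | in ⊤ | out ⊤ | ==
  [9] u=1 | in ⊤ | out ⊤ | prev − | push {3}
  [10] u=3 | in ⊤ | out ⊤ | ==

Converged values:
  [0] ⊤
  [1] ⊤
  [2] −
  [3] ⊤

⊤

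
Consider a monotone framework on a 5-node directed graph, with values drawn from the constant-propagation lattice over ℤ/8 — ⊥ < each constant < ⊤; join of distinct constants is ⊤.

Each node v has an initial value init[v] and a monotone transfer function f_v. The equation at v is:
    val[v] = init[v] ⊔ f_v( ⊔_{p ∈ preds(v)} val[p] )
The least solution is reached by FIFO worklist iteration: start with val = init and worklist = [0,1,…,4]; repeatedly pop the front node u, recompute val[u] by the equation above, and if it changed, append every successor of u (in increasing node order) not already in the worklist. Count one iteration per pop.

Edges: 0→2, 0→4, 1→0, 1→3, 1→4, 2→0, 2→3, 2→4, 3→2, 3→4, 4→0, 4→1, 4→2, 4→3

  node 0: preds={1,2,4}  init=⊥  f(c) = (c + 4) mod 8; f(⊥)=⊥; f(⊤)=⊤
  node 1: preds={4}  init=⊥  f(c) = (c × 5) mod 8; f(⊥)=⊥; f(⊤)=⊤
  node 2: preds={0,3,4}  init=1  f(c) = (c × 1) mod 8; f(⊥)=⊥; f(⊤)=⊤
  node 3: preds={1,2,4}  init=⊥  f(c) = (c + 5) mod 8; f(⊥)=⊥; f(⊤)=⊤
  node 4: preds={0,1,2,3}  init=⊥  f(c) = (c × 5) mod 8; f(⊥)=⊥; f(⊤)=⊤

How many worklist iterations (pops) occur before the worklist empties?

Iteration log — 11 steps:
  step 1. node 0  ⊔preds=1  new=5  old=⊥  +wl: 
  step 2. node 1  ⊔preds=⊥  new=⊥  stable
  step 3. node 2  ⊔preds=5  new=⊤  old=1  +wl: 0
  step 4. node 3  ⊔preds=⊤  new=⊤  old=⊥  +wl: 2
  step 5. node 4  ⊔preds=⊤  new=⊤  old=⊥  +wl: 1,3
  step 6. node 0  ⊔preds=⊤  new=⊤  old=5  +wl: 4
  step 7. node 2  ⊔preds=⊤  new=⊤  stable
  step 8. node 1  ⊔preds=⊤  new=⊤  old=⊥  +wl: 0
  step 9. node 3  ⊔preds=⊤  new=⊤  stable
  step 10. node 4  ⊔preds=⊤  new=⊤  stable
  step 11. node 0  ⊔preds=⊤  new=⊤  stable

Least fixpoint reached:
  node 0: ⊤
  node 1: ⊤
  node 2: ⊤
  node 3: ⊤
  node 4: ⊤

11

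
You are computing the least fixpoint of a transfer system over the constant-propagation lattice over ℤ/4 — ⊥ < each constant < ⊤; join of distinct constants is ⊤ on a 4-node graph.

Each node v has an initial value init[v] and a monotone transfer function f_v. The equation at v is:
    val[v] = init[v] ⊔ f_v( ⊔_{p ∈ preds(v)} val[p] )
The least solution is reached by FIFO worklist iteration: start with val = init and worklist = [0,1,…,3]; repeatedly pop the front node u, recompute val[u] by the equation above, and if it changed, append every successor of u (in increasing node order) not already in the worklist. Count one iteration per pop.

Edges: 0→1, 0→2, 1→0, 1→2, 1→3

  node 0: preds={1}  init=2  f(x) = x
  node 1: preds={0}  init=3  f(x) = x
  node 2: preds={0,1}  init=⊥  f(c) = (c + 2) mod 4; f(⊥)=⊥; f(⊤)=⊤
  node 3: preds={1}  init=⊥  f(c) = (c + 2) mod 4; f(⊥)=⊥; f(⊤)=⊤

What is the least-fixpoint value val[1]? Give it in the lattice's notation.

Iteration log — 5 steps:
  step 1. node 0  ⊔preds=3  new=⊤  old=2  +wl: 
  step 2. node 1  ⊔preds=⊤  new=⊤  old=3  +wl: 0
  step 3. node 2  ⊔preds=⊤  new=⊤  old=⊥  +wl: 
  step 4. node 3  ⊔preds=⊤  new=⊤  old=⊥  +wl: 
  step 5. node 0  ⊔preds=⊤  new=⊤  stable

Least fixpoint reached:
  node 0: ⊤
  node 1: ⊤
  node 2: ⊤
  node 3: ⊤

⊤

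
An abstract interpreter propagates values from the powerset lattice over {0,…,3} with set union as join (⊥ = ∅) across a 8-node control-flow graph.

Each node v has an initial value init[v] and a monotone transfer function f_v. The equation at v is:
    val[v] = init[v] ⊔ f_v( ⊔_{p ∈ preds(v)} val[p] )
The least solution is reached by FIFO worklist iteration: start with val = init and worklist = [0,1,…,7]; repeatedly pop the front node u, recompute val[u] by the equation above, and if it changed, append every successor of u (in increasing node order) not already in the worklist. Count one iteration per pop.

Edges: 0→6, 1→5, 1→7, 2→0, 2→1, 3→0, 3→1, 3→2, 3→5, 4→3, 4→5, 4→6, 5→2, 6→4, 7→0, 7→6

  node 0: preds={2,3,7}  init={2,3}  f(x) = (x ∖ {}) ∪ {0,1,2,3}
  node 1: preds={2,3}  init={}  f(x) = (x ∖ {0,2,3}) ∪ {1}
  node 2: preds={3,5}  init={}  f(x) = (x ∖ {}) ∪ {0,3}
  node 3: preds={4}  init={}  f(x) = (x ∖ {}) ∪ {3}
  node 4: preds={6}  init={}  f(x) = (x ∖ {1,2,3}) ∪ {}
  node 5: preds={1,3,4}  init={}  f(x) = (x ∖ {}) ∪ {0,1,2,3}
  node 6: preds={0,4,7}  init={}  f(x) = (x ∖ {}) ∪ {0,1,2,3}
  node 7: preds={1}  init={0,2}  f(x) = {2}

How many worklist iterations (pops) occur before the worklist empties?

20

Worklist (20 pops):
  #1 pop 0: in={0,2} → {0,1,2,3} (was {2,3}); enqueue []
  #2 pop 1: in={} → {1} (was {}); enqueue []
  #3 pop 2: in={} → {0,3} (was {}); enqueue [0,1]
  #4 pop 3: in={} → {3} (was {}); enqueue [2]
  #5 pop 4: in={} → {} (no change)
  #6 pop 5: in={1,3} → {0,1,2,3} (was {}); enqueue []
  #7 pop 6: in={0,1,2,3} → {0,1,2,3} (was {}); enqueue [4]
  #8 pop 7: in={1} → {0,2} (no change)
  #9 pop 0: in={0,2,3} → {0,1,2,3} (no change)
  #10 pop 1: in={0,3} → {1} (no change)
  #11 pop 2: in={0,1,2,3} → {0,1,2,3} (was {0,3}); enqueue [0,1]
  #12 pop 4: in={0,1,2,3} → {0} (was {}); enqueue [3,5,6]
  #13 pop 0: in={0,1,2,3} → {0,1,2,3} (no change)
  #14 pop 1: in={0,1,2,3} → {1} (no change)
  #15 pop 3: in={0} → {0,3} (was {3}); enqueue [0,1,2]
  #16 pop 5: in={0,1,3} → {0,1,2,3} (no change)
  #17 pop 6: in={0,1,2,3} → {0,1,2,3} (no change)
  #18 pop 0: in={0,1,2,3} → {0,1,2,3} (no change)
  #19 pop 1: in={0,1,2,3} → {1} (no change)
  #20 pop 2: in={0,1,2,3} → {0,1,2,3} (no change)

Fixpoint:
  val[0] = {0,1,2,3}
  val[1] = {1}
  val[2] = {0,1,2,3}
  val[3] = {0,3}
  val[4] = {0}
  val[5] = {0,1,2,3}
  val[6] = {0,1,2,3}
  val[7] = {0,2}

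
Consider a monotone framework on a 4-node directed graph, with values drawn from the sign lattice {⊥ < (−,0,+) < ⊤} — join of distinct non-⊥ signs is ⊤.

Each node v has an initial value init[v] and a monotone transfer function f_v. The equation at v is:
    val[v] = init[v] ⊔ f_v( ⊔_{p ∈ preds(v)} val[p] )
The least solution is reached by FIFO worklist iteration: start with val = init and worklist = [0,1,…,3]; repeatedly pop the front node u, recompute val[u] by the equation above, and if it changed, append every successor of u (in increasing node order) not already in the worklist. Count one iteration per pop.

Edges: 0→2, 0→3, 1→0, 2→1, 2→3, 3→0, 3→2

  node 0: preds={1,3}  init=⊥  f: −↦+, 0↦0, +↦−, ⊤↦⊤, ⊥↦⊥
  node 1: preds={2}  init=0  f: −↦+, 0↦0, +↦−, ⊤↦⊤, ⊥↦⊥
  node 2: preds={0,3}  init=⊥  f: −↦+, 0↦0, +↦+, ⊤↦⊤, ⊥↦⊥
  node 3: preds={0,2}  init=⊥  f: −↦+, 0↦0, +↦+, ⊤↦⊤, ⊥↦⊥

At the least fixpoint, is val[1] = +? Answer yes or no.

no

Iteration log — 7 steps:
  step 1. node 0  ⊔preds=0  new=0  old=⊥  +wl: 
  step 2. node 1  ⊔preds=⊥  new=0  stable
  step 3. node 2  ⊔preds=0  new=0  old=⊥  +wl: 1
  step 4. node 3  ⊔preds=0  new=0  old=⊥  +wl: 0,2
  step 5. node 1  ⊔preds=0  new=0  stable
  step 6. node 0  ⊔preds=0  new=0  stable
  step 7. node 2  ⊔preds=0  new=0  stable

Least fixpoint reached:
  node 0: 0
  node 1: 0
  node 2: 0
  node 3: 0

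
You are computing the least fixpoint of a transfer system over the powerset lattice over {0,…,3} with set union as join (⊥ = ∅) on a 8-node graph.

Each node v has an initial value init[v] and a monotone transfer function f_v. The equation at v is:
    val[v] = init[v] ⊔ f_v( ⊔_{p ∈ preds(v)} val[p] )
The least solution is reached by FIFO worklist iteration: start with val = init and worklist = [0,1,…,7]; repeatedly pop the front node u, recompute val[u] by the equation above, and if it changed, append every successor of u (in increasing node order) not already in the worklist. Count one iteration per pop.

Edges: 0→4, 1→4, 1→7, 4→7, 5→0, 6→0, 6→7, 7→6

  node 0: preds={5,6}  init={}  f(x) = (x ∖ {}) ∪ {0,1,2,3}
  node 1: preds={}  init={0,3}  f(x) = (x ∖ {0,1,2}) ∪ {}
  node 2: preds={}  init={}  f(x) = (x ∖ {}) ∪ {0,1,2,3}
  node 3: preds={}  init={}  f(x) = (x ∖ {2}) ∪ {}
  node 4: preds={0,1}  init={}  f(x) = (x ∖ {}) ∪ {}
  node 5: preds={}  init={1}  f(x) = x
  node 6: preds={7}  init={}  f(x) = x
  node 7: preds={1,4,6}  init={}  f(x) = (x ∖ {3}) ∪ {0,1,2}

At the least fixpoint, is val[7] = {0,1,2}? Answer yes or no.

Worklist (11 pops):
  #1 pop 0: in={1} → {0,1,2,3} (was {}); enqueue []
  #2 pop 1: in={} → {0,3} (no change)
  #3 pop 2: in={} → {0,1,2,3} (was {}); enqueue []
  #4 pop 3: in={} → {} (no change)
  #5 pop 4: in={0,1,2,3} → {0,1,2,3} (was {}); enqueue []
  #6 pop 5: in={} → {1} (no change)
  #7 pop 6: in={} → {} (no change)
  #8 pop 7: in={0,1,2,3} → {0,1,2} (was {}); enqueue [6]
  #9 pop 6: in={0,1,2} → {0,1,2} (was {}); enqueue [0,7]
  #10 pop 0: in={0,1,2} → {0,1,2,3} (no change)
  #11 pop 7: in={0,1,2,3} → {0,1,2} (no change)

Fixpoint:
  val[0] = {0,1,2,3}
  val[1] = {0,3}
  val[2] = {0,1,2,3}
  val[3] = {}
  val[4] = {0,1,2,3}
  val[5] = {1}
  val[6] = {0,1,2}
  val[7] = {0,1,2}

yes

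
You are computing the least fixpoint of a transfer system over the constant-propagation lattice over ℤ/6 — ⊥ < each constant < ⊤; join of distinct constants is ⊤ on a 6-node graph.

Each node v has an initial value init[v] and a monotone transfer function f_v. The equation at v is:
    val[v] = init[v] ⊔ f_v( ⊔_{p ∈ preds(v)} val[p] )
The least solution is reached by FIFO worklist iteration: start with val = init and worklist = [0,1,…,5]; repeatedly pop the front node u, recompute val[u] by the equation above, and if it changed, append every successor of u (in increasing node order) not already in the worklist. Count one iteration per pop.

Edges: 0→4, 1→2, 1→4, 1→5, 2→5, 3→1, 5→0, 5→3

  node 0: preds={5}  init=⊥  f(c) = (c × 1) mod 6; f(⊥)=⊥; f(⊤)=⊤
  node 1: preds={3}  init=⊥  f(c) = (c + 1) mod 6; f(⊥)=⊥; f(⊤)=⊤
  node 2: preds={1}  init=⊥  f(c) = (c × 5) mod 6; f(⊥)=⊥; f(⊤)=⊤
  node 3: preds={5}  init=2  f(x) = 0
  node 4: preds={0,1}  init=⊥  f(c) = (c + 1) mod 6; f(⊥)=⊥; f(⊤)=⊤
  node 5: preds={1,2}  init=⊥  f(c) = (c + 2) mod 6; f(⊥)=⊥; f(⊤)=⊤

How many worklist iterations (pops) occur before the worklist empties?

15

Trace (15 dequeues):
  [1] u=0 | in ⊥ | out ⊥ | ==
  [2] u=1 | in 2 | out 3 | prev ⊥ | push {}
  [3] u=2 | in 3 | out 3 | prev ⊥ | push {}
  [4] u=3 | in ⊥ | out ⊤ | prev 2 | push {1}
  [5] u=4 | in 3 | out 4 | prev ⊥ | push {}
  [6] u=5 | in 3 | out 5 | prev ⊥ | push {0,3}
  [7] u=1 | in ⊤ | out ⊤ | prev 3 | push {2,4,5}
  [8] u=0 | in 5 | out 5 | prev ⊥ | push {}
  [9] u=3 | in 5 | out ⊤ | ==
  [10] u=2 | in ⊤ | out ⊤ | prev 3 | push {}
  [11] u=4 | in ⊤ | out ⊤ | prev 4 | push {}
  [12] u=5 | in ⊤ | out ⊤ | prev 5 | push {0,3}
  [13] u=0 | in ⊤ | out ⊤ | prev 5 | push {4}
  [14] u=3 | in ⊤ | out ⊤ | ==
  [15] u=4 | in ⊤ | out ⊤ | ==

Converged values:
  [0] ⊤
  [1] ⊤
  [2] ⊤
  [3] ⊤
  [4] ⊤
  [5] ⊤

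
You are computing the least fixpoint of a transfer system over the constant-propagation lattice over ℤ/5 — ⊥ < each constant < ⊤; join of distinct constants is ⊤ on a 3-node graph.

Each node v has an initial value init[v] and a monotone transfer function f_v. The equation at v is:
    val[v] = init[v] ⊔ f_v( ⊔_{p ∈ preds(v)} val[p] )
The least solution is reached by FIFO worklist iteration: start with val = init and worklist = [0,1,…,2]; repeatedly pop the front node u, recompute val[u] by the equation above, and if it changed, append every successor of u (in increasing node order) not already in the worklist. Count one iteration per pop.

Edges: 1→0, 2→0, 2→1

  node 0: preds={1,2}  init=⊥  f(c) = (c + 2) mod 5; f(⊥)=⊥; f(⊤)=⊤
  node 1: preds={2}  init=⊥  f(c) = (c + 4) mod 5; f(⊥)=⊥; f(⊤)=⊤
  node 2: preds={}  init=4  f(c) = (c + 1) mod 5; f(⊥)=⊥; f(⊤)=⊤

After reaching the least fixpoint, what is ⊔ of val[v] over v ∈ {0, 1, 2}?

⊤

Trace (4 dequeues):
  [1] u=0 | in 4 | out 1 | prev ⊥ | push {}
  [2] u=1 | in 4 | out 3 | prev ⊥ | push {0}
  [3] u=2 | in ⊥ | out 4 | ==
  [4] u=0 | in ⊤ | out ⊤ | prev 1 | push {}

Converged values:
  [0] ⊤
  [1] 3
  [2] 4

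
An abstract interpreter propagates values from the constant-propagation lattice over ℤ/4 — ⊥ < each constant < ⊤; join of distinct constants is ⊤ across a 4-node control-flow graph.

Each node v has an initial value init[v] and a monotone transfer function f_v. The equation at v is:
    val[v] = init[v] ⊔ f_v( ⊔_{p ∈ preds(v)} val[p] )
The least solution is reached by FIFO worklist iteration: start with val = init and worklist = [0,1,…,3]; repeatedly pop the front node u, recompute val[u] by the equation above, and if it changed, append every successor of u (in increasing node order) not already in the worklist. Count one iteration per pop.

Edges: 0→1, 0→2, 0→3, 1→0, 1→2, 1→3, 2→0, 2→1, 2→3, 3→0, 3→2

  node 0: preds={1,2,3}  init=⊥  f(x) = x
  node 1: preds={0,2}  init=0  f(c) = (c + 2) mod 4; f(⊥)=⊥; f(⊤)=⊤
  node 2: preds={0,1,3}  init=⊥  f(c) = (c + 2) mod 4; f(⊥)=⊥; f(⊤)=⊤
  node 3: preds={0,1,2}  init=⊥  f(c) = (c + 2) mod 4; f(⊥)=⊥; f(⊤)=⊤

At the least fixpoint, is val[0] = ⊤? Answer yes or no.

yes

Worklist (8 pops):
  #1 pop 0: in=0 → 0 (was ⊥); enqueue []
  #2 pop 1: in=0 → ⊤ (was 0); enqueue [0]
  #3 pop 2: in=⊤ → ⊤ (was ⊥); enqueue [1]
  #4 pop 3: in=⊤ → ⊤ (was ⊥); enqueue [2]
  #5 pop 0: in=⊤ → ⊤ (was 0); enqueue [3]
  #6 pop 1: in=⊤ → ⊤ (no change)
  #7 pop 2: in=⊤ → ⊤ (no change)
  #8 pop 3: in=⊤ → ⊤ (no change)

Fixpoint:
  val[0] = ⊤
  val[1] = ⊤
  val[2] = ⊤
  val[3] = ⊤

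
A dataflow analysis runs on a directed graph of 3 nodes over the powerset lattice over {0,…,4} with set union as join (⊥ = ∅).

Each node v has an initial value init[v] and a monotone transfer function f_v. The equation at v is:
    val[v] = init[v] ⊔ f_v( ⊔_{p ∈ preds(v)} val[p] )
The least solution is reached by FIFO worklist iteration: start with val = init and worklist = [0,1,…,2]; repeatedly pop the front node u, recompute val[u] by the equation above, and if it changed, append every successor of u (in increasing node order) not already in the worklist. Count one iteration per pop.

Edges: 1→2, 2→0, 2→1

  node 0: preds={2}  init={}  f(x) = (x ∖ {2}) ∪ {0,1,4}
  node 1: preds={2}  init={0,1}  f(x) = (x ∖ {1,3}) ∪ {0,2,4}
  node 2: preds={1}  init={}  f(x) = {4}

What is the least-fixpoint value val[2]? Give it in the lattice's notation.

Iteration log — 5 steps:
  step 1. node 0  ⊔preds={}  new={0,1,4}  old={}  +wl: 
  step 2. node 1  ⊔preds={}  new={0,1,2,4}  old={0,1}  +wl: 
  step 3. node 2  ⊔preds={0,1,2,4}  new={4}  old={}  +wl: 0,1
  step 4. node 0  ⊔preds={4}  new={0,1,4}  stable
  step 5. node 1  ⊔preds={4}  new={0,1,2,4}  stable

Least fixpoint reached:
  node 0: {0,1,4}
  node 1: {0,1,2,4}
  node 2: {4}

{4}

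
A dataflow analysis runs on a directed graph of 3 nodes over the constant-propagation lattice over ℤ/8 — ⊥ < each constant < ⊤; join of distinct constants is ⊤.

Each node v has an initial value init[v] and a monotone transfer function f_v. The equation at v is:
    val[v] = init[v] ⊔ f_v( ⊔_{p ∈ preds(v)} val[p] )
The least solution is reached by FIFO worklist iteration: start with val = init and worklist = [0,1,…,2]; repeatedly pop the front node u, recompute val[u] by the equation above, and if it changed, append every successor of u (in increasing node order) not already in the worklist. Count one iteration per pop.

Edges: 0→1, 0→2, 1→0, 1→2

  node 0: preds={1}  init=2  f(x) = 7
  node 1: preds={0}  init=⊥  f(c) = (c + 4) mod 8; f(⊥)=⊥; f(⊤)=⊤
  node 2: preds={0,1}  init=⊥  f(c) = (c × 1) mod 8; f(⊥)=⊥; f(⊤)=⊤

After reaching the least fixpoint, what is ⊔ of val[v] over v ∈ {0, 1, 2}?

Worklist (4 pops):
  #1 pop 0: in=⊥ → ⊤ (was 2); enqueue []
  #2 pop 1: in=⊤ → ⊤ (was ⊥); enqueue [0]
  #3 pop 2: in=⊤ → ⊤ (was ⊥); enqueue []
  #4 pop 0: in=⊤ → ⊤ (no change)

Fixpoint:
  val[0] = ⊤
  val[1] = ⊤
  val[2] = ⊤

⊤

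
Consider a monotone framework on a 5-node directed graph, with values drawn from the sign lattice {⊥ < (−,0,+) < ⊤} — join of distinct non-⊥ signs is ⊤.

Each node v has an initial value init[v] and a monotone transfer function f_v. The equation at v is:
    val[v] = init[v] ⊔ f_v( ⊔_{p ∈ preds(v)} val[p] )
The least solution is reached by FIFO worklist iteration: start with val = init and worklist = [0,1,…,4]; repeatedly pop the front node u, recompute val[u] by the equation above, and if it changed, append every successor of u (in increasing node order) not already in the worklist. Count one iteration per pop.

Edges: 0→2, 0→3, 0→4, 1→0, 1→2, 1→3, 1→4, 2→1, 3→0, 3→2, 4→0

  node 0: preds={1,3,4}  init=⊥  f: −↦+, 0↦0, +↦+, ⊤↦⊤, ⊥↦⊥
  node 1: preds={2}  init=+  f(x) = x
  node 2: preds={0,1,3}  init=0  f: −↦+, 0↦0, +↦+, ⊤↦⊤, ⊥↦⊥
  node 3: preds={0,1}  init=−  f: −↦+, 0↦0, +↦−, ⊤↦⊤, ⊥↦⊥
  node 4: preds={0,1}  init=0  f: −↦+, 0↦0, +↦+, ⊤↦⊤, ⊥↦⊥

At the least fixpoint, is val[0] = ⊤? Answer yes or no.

yes

Iteration log — 8 steps:
  step 1. node 0  ⊔preds=⊤  new=⊤  old=⊥  +wl: 
  step 2. node 1  ⊔preds=0  new=⊤  old=+  +wl: 0
  step 3. node 2  ⊔preds=⊤  new=⊤  old=0  +wl: 1
  step 4. node 3  ⊔preds=⊤  new=⊤  old=−  +wl: 2
  step 5. node 4  ⊔preds=⊤  new=⊤  old=0  +wl: 
  step 6. node 0  ⊔preds=⊤  new=⊤  stable
  step 7. node 1  ⊔preds=⊤  new=⊤  stable
  step 8. node 2  ⊔preds=⊤  new=⊤  stable

Least fixpoint reached:
  node 0: ⊤
  node 1: ⊤
  node 2: ⊤
  node 3: ⊤
  node 4: ⊤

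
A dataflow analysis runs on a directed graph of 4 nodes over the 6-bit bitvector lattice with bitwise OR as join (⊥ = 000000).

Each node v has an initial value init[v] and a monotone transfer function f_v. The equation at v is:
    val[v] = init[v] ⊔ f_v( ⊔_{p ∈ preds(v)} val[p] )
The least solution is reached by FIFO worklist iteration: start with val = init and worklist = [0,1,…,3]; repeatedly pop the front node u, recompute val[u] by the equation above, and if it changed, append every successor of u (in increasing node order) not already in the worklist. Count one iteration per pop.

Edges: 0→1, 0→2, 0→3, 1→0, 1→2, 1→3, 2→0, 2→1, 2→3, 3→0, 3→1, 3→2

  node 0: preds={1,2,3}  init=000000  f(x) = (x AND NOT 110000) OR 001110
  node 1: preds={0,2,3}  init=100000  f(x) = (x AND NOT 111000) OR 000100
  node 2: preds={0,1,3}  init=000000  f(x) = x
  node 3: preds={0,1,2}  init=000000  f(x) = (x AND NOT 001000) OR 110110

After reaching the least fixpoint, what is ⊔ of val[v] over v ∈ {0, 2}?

Trace (10 dequeues):
  [1] u=0 | in 100000 | out 001110 | prev 000000 | push {}
  [2] u=1 | in 001110 | out 100110 | prev 100000 | push {0}
  [3] u=2 | in 101110 | out 101110 | prev 000000 | push {1}
  [4] u=3 | in 101110 | out 110110 | prev 000000 | push {2}
  [5] u=0 | in 111110 | out 001110 | ==
  [6] u=1 | in 111110 | out 100110 | ==
  [7] u=2 | in 111110 | out 111110 | prev 101110 | push {0,1,3}
  [8] u=0 | in 111110 | out 001110 | ==
  [9] u=1 | in 111110 | out 100110 | ==
  [10] u=3 | in 111110 | out 110110 | ==

Converged values:
  [0] 001110
  [1] 100110
  [2] 111110
  [3] 110110

111110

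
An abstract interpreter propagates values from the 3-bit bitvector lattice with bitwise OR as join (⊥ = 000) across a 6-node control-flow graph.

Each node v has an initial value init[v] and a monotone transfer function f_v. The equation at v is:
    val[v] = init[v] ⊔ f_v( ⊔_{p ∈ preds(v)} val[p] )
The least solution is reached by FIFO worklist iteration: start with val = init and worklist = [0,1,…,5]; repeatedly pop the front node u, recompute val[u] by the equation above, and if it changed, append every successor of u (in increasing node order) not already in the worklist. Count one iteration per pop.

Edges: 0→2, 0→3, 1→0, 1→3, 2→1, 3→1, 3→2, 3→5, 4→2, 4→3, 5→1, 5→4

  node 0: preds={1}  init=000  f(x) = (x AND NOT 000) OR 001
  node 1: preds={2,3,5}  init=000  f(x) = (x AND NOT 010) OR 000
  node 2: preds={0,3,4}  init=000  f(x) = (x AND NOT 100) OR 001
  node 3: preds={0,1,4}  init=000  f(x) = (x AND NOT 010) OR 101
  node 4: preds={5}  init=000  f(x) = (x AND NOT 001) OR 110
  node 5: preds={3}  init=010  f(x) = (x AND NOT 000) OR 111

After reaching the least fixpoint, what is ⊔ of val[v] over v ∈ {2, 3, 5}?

Trace (14 dequeues):
  [1] u=0 | in 000 | out 001 | prev 000 | push {}
  [2] u=1 | in 010 | out 000 | ==
  [3] u=2 | in 001 | out 001 | prev 000 | push {1}
  [4] u=3 | in 001 | out 101 | prev 000 | push {2}
  [5] u=4 | in 010 | out 110 | prev 000 | push {3}
  [6] u=5 | in 101 | out 111 | prev 010 | push {4}
  [7] u=1 | in 111 | out 101 | prev 000 | push {0}
  [8] u=2 | in 111 | out 011 | prev 001 | push {1}
  [9] u=3 | in 111 | out 101 | ==
  [10] u=4 | in 111 | out 110 | ==
  [11] u=0 | in 101 | out 101 | prev 001 | push {2,3}
  [12] u=1 | in 111 | out 101 | ==
  [13] u=2 | in 111 | out 011 | ==
  [14] u=3 | in 111 | out 101 | ==

Converged values:
  [0] 101
  [1] 101
  [2] 011
  [3] 101
  [4] 110
  [5] 111

111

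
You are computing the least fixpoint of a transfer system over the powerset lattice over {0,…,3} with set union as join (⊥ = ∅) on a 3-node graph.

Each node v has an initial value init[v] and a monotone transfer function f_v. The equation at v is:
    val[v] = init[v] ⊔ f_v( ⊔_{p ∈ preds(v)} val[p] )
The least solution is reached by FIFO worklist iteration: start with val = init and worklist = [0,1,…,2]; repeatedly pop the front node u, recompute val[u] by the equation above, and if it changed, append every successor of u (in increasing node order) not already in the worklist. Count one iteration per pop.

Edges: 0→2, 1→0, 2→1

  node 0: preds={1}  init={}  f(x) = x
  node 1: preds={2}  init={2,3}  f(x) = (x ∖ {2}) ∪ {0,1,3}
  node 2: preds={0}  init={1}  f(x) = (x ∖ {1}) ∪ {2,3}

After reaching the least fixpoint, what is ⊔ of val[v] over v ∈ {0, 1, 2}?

{0,1,2,3}

Trace (7 dequeues):
  [1] u=0 | in {2,3} | out {2,3} | prev {} | push {}
  [2] u=1 | in {1} | out {0,1,2,3} | prev {2,3} | push {0}
  [3] u=2 | in {2,3} | out {1,2,3} | prev {1} | push {1}
  [4] u=0 | in {0,1,2,3} | out {0,1,2,3} | prev {2,3} | push {2}
  [5] u=1 | in {1,2,3} | out {0,1,2,3} | ==
  [6] u=2 | in {0,1,2,3} | out {0,1,2,3} | prev {1,2,3} | push {1}
  [7] u=1 | in {0,1,2,3} | out {0,1,2,3} | ==

Converged values:
  [0] {0,1,2,3}
  [1] {0,1,2,3}
  [2] {0,1,2,3}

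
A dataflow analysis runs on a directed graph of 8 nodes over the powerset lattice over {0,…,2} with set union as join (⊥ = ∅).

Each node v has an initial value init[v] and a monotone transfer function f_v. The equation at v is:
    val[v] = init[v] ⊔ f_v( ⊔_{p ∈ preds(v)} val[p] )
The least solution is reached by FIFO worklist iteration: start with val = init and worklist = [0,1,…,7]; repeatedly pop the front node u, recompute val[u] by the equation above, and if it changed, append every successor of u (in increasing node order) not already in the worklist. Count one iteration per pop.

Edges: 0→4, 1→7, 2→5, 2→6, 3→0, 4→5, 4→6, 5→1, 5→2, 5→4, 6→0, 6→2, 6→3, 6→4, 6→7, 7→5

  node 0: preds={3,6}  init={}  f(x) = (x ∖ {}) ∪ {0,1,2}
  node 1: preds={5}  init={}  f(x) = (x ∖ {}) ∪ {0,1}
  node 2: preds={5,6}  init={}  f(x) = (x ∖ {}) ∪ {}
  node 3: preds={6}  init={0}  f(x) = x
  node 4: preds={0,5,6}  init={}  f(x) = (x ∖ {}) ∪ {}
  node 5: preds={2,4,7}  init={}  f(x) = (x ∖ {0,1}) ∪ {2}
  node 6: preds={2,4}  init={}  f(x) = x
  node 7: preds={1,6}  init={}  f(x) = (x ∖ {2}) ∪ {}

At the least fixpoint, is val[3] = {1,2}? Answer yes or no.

no

Trace (17 dequeues):
  [1] u=0 | in {0} | out {0,1,2} | prev {} | push {}
  [2] u=1 | in {} | out {0,1} | prev {} | push {}
  [3] u=2 | in {} | out {} | ==
  [4] u=3 | in {} | out {0} | ==
  [5] u=4 | in {0,1,2} | out {0,1,2} | prev {} | push {}
  [6] u=5 | in {0,1,2} | out {2} | prev {} | push {1,2,4}
  [7] u=6 | in {0,1,2} | out {0,1,2} | prev {} | push {0,3}
  [8] u=7 | in {0,1,2} | out {0,1} | prev {} | push {5}
  [9] u=1 | in {2} | out {0,1,2} | prev {0,1} | push {7}
  [10] u=2 | in {0,1,2} | out {0,1,2} | prev {} | push {6}
  [11] u=4 | in {0,1,2} | out {0,1,2} | ==
  [12] u=0 | in {0,1,2} | out {0,1,2} | ==
  [13] u=3 | in {0,1,2} | out {0,1,2} | prev {0} | push {0}
  [14] u=5 | in {0,1,2} | out {2} | ==
  [15] u=7 | in {0,1,2} | out {0,1} | ==
  [16] u=6 | in {0,1,2} | out {0,1,2} | ==
  [17] u=0 | in {0,1,2} | out {0,1,2} | ==

Converged values:
  [0] {0,1,2}
  [1] {0,1,2}
  [2] {0,1,2}
  [3] {0,1,2}
  [4] {0,1,2}
  [5] {2}
  [6] {0,1,2}
  [7] {0,1}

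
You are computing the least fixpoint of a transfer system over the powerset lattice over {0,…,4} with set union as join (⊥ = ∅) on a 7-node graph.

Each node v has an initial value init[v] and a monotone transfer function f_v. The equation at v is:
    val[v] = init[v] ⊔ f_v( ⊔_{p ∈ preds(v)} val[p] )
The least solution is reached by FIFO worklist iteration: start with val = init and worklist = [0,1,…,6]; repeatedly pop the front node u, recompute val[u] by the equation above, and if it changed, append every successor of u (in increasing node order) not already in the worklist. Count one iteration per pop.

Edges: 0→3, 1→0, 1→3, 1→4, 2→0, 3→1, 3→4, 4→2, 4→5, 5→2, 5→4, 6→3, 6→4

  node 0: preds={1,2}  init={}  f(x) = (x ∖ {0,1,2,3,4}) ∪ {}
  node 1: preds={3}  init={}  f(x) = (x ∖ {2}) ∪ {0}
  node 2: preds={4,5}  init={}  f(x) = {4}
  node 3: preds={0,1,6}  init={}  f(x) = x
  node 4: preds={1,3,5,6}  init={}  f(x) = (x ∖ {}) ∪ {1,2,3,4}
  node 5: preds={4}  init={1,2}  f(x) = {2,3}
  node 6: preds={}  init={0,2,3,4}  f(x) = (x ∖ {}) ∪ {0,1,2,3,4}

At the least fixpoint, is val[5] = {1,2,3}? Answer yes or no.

yes

Worklist (17 pops):
  #1 pop 0: in={} → {} (no change)
  #2 pop 1: in={} → {0} (was {}); enqueue [0]
  #3 pop 2: in={1,2} → {4} (was {}); enqueue []
  #4 pop 3: in={0,2,3,4} → {0,2,3,4} (was {}); enqueue [1]
  #5 pop 4: in={0,1,2,3,4} → {0,1,2,3,4} (was {}); enqueue [2]
  #6 pop 5: in={0,1,2,3,4} → {1,2,3} (was {1,2}); enqueue [4]
  #7 pop 6: in={} → {0,1,2,3,4} (was {0,2,3,4}); enqueue [3]
  #8 pop 0: in={0,4} → {} (no change)
  #9 pop 1: in={0,2,3,4} → {0,3,4} (was {0}); enqueue [0]
  #10 pop 2: in={0,1,2,3,4} → {4} (no change)
  #11 pop 4: in={0,1,2,3,4} → {0,1,2,3,4} (no change)
  #12 pop 3: in={0,1,2,3,4} → {0,1,2,3,4} (was {0,2,3,4}); enqueue [1,4]
  #13 pop 0: in={0,3,4} → {} (no change)
  #14 pop 1: in={0,1,2,3,4} → {0,1,3,4} (was {0,3,4}); enqueue [0,3]
  #15 pop 4: in={0,1,2,3,4} → {0,1,2,3,4} (no change)
  #16 pop 0: in={0,1,3,4} → {} (no change)
  #17 pop 3: in={0,1,2,3,4} → {0,1,2,3,4} (no change)

Fixpoint:
  val[0] = {}
  val[1] = {0,1,3,4}
  val[2] = {4}
  val[3] = {0,1,2,3,4}
  val[4] = {0,1,2,3,4}
  val[5] = {1,2,3}
  val[6] = {0,1,2,3,4}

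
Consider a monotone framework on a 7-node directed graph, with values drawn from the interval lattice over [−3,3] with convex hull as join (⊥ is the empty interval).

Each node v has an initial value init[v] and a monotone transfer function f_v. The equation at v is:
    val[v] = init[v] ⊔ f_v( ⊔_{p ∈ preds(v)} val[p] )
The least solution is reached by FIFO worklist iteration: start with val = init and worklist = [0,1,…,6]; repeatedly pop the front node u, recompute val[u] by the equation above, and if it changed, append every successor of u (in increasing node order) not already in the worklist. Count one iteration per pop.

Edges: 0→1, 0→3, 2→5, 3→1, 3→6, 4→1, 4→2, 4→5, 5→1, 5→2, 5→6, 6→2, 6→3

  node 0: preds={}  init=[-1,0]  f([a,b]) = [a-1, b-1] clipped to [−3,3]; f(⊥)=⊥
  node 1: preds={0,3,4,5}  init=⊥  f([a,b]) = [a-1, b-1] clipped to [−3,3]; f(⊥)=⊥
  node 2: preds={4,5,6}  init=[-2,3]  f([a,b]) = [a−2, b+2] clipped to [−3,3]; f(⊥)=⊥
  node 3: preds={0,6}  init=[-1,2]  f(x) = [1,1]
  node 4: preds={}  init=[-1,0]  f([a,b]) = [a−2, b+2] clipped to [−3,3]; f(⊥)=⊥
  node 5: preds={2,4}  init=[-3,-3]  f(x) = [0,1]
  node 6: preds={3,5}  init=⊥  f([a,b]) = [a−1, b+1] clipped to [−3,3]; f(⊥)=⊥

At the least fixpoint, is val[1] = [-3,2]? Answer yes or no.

Worklist (10 pops):
  #1 pop 0: in=⊥ → [-1,0] (no change)
  #2 pop 1: in=[-3,2] → [-3,1] (was ⊥); enqueue []
  #3 pop 2: in=[-3,0] → [-3,3] (was [-2,3]); enqueue []
  #4 pop 3: in=[-1,0] → [-1,2] (no change)
  #5 pop 4: in=⊥ → [-1,0] (no change)
  #6 pop 5: in=[-3,3] → [-3,1] (was [-3,-3]); enqueue [1,2]
  #7 pop 6: in=[-3,2] → [-3,3] (was ⊥); enqueue [3]
  #8 pop 1: in=[-3,2] → [-3,1] (no change)
  #9 pop 2: in=[-3,3] → [-3,3] (no change)
  #10 pop 3: in=[-3,3] → [-1,2] (no change)

Fixpoint:
  val[0] = [-1,0]
  val[1] = [-3,1]
  val[2] = [-3,3]
  val[3] = [-1,2]
  val[4] = [-1,0]
  val[5] = [-3,1]
  val[6] = [-3,3]

no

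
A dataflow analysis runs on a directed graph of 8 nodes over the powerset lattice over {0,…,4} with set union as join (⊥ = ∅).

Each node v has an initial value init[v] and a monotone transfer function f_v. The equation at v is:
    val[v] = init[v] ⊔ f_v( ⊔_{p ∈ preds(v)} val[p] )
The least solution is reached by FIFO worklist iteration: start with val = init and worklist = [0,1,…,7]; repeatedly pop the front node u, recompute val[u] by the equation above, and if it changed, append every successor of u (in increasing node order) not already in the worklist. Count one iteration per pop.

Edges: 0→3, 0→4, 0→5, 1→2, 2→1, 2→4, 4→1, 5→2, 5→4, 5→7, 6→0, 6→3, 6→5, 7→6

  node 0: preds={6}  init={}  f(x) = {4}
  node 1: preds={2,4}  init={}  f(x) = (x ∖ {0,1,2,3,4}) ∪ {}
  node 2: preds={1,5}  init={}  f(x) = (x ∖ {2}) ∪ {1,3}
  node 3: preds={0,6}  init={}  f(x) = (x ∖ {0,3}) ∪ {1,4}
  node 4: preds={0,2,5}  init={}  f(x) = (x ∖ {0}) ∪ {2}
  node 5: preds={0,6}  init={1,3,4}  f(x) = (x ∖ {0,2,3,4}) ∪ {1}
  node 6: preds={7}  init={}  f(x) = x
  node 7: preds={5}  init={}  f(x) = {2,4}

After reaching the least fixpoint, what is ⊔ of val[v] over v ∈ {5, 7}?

{1,2,3,4}

Iteration log — 13 steps:
  step 1. node 0  ⊔preds={}  new={4}  old={}  +wl: 
  step 2. node 1  ⊔preds={}  new={}  stable
  step 3. node 2  ⊔preds={1,3,4}  new={1,3,4}  old={}  +wl: 1
  step 4. node 3  ⊔preds={4}  new={1,4}  old={}  +wl: 
  step 5. node 4  ⊔preds={1,3,4}  new={1,2,3,4}  old={}  +wl: 
  step 6. node 5  ⊔preds={4}  new={1,3,4}  stable
  step 7. node 6  ⊔preds={}  new={}  stable
  step 8. node 7  ⊔preds={1,3,4}  new={2,4}  old={}  +wl: 6
  step 9. node 1  ⊔preds={1,2,3,4}  new={}  stable
  step 10. node 6  ⊔preds={2,4}  new={2,4}  old={}  +wl: 0,3,5
  step 11. node 0  ⊔preds={2,4}  new={4}  stable
  step 12. node 3  ⊔preds={2,4}  new={1,2,4}  old={1,4}  +wl: 
  step 13. node 5  ⊔preds={2,4}  new={1,3,4}  stable

Least fixpoint reached:
  node 0: {4}
  node 1: {}
  node 2: {1,3,4}
  node 3: {1,2,4}
  node 4: {1,2,3,4}
  node 5: {1,3,4}
  node 6: {2,4}
  node 7: {2,4}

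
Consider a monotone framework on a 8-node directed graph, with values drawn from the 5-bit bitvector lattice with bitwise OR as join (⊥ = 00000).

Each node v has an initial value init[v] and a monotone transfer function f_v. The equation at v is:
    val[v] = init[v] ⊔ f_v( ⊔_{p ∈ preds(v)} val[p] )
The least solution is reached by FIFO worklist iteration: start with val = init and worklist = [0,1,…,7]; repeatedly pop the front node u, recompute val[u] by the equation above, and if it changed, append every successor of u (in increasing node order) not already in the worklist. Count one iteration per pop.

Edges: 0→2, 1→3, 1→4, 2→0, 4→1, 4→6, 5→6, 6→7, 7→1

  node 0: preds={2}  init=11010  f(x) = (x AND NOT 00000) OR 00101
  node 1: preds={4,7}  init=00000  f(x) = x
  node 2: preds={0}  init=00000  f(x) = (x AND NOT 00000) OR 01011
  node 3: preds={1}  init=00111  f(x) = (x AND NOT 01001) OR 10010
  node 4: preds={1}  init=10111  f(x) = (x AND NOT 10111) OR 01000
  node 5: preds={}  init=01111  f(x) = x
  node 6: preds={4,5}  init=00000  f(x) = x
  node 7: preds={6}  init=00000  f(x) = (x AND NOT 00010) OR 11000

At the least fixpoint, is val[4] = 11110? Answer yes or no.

no

Iteration log — 12 steps:
  step 1. node 0  ⊔preds=00000  new=11111  old=11010  +wl: 
  step 2. node 1  ⊔preds=10111  new=10111  old=00000  +wl: 
  step 3. node 2  ⊔preds=11111  new=11111  old=00000  +wl: 0
  step 4. node 3  ⊔preds=10111  new=10111  old=00111  +wl: 
  step 5. node 4  ⊔preds=10111  new=11111  old=10111  +wl: 1
  step 6. node 5  ⊔preds=00000  new=01111  stable
  step 7. node 6  ⊔preds=11111  new=11111  old=00000  +wl: 
  step 8. node 7  ⊔preds=11111  new=11101  old=00000  +wl: 
  step 9. node 0  ⊔preds=11111  new=11111  stable
  step 10. node 1  ⊔preds=11111  new=11111  old=10111  +wl: 3,4
  step 11. node 3  ⊔preds=11111  new=10111  stable
  step 12. node 4  ⊔preds=11111  new=11111  stable

Least fixpoint reached:
  node 0: 11111
  node 1: 11111
  node 2: 11111
  node 3: 10111
  node 4: 11111
  node 5: 01111
  node 6: 11111
  node 7: 11101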